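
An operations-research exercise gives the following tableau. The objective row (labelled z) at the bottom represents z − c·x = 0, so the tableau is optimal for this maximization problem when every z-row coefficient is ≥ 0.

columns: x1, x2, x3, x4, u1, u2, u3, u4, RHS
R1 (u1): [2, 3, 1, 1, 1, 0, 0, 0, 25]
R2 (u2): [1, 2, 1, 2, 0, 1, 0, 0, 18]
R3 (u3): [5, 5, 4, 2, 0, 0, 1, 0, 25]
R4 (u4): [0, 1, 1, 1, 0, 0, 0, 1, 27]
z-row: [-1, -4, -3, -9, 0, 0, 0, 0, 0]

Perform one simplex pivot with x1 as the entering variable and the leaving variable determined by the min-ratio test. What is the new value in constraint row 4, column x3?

Ratio test on column x1 — row 1: 25/2 = 25/2; row 2: 18/1 = 18; row 3: 25/5 = 5; row 4: entry 0 ≤ 0. Minimum is 5 at row 3 (u3 leaves); pivot element 5.
Divide row 3 by 5; eliminate column x1 from the other rows.
Row 4 update in column x3: 1 − 0·(4/5) = 1.

1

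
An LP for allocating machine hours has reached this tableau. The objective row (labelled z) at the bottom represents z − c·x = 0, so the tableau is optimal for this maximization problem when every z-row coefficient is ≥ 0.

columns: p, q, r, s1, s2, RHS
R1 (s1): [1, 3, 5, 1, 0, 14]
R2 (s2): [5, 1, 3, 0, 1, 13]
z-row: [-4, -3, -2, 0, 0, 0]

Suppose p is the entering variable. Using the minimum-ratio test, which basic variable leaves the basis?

s2

Column p entries and ratios — s1: 14/1 = 14; s2: 13/5 = 13/5.
Smallest ratio is 13/5 in the row of s2, so s2 leaves.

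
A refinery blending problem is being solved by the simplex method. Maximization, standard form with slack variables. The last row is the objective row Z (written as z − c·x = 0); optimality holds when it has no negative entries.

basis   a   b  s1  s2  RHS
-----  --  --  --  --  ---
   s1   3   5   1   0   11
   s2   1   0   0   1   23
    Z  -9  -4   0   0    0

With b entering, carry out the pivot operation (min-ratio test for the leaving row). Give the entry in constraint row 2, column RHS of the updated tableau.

Ratio test on column b — row 1: 11/5 = 11/5; row 2: entry 0 ≤ 0. Minimum is 11/5 at row 1 (s1 leaves); pivot element 5.
Divide row 1 by 5; eliminate column b from the other rows.
Row 2 update in column RHS: 23 − 0·(11/5) = 23.

23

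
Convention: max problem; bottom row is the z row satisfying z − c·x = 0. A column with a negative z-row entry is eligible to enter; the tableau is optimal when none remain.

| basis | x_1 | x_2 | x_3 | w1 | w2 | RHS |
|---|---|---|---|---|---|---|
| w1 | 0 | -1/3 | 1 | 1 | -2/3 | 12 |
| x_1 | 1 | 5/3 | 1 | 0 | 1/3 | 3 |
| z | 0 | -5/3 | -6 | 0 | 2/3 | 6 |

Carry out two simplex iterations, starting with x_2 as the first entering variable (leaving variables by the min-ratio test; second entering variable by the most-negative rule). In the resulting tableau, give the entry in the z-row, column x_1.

Ratio test on column x_2 — row 1: entry -1/3 ≤ 0; row 2: 3/(5/3) = 9/5. Minimum is 9/5 at row 2 (x_1 leaves); pivot element 5/3.
Divide row 2 by 5/3; eliminate column x_2 from the other rows.
Second iteration: most negative z-row entry is -5 in column x_3, so x_3 enters.
Ratio test on column x_3 — row 1: (63/5)/(6/5) = 21/2; row 2: (9/5)/(3/5) = 3. Minimum is 3 at row 2 (x_2 leaves); pivot element 3/5.
Divide row 2 by 3/5; eliminate column x_3 from the other rows.
After both pivots, the entry at the z-row, column x_1 is 6.

6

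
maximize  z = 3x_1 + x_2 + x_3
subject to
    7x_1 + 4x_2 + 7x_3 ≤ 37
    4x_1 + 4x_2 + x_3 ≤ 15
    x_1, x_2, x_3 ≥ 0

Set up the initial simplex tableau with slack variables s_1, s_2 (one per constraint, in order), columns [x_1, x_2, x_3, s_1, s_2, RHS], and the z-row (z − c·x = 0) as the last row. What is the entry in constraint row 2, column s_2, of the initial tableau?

Slack s_2 belongs to constraint 2; its column is the unit vector e_2, so the entry in row 2 is 1.

1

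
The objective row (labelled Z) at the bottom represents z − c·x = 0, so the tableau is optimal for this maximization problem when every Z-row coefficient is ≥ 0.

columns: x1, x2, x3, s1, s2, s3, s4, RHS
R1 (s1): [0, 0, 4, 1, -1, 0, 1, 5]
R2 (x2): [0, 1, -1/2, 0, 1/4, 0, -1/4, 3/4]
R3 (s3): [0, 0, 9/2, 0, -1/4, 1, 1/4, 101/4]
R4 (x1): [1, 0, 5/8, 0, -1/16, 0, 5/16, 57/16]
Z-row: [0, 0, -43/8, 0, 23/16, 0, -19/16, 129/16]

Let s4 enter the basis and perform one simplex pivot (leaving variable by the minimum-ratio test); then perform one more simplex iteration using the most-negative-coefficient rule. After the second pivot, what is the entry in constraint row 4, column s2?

Ratio test on column s4 — row 1: 5/1 = 5; row 2: entry -1/4 ≤ 0; row 3: (101/4)/(1/4) = 101; row 4: (57/16)/(5/16) = 57/5. Minimum is 5 at row 1 (s1 leaves); pivot element 1.
Divide row 1 by 1; eliminate column s4 from the other rows.
Second iteration: most negative Z-row entry is -5/8 in column x3, so x3 enters.
Ratio test on column x3 — row 1: 5/4 = 5/4; row 2: 2/(1/2) = 4; row 3: 24/(7/2) = 48/7; row 4: entry -5/8 ≤ 0. Minimum is 5/4 at row 1 (s4 leaves); pivot element 4.
Divide row 1 by 4; eliminate column x3 from the other rows.
After both pivots, the entry at constraint row 4, column s2 is 3/32.

3/32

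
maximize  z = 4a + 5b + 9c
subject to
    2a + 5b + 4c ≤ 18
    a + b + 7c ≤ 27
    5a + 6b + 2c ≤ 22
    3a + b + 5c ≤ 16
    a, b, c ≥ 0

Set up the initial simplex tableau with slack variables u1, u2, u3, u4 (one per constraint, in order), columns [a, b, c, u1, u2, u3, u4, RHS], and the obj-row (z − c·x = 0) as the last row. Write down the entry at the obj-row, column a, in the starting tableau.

-4

The obj-row carries the negated objective coefficients: the a entry is -4.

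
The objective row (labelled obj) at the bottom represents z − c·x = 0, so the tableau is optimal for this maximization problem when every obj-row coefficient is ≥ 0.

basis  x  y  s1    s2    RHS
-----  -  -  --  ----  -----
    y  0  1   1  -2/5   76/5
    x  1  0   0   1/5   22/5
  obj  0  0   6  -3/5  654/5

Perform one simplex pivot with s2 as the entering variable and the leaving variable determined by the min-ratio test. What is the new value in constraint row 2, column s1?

Ratio test on column s2 — row 1: entry -2/5 ≤ 0; row 2: (22/5)/(1/5) = 22. Minimum is 22 at row 2 (x leaves); pivot element 1/5.
Divide row 2 by 1/5; eliminate column s2 from the other rows.
In the new row 2, the s1 entry is the old entry divided by the pivot: 0/(1/5) = 0.

0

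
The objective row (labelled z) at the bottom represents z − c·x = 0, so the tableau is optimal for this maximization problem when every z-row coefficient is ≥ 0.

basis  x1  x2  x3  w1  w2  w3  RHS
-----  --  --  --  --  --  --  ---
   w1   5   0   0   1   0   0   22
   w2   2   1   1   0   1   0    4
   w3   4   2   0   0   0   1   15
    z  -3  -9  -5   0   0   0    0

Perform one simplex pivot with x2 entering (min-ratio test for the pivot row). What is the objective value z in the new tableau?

36

Ratio test on column x2 — row 1: entry 0 ≤ 0; row 2: 4/1 = 4; row 3: 15/2 = 15/2. Minimum is 4 at row 2 (w2 leaves); pivot element 1.
Pivot on row 2; the z-row RHS becomes 0 − (-9)·4 = 36.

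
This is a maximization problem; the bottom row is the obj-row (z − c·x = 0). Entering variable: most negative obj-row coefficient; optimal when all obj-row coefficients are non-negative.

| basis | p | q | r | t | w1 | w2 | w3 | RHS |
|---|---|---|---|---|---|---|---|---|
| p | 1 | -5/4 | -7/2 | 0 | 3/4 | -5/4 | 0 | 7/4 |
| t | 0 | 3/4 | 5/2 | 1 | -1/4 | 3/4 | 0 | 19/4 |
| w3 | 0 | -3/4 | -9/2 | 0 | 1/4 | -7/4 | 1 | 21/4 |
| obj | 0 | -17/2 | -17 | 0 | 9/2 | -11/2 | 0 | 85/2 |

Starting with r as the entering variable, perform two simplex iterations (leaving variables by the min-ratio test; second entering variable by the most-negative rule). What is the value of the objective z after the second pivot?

289/3

Ratio test on column r — row 1: entry -7/2 ≤ 0; row 2: (19/4)/(5/2) = 19/10; row 3: entry -9/2 ≤ 0. Minimum is 19/10 at row 2 (t leaves); pivot element 5/2.
Pivot on row 2; the obj-row RHS becomes 85/2 − (-17)·(19/10) = 374/5.
Next entering variable (most negative obj-row entry -17/5): q.
Ratio test on column q — row 1: entry -1/5 ≤ 0; row 2: (19/10)/(3/10) = 19/3; row 3: (69/5)/(3/5) = 23. Minimum is 19/3 at row 2 (r leaves); pivot element 3/10.
After the second pivot the obj-row RHS is 374/5 − (-17/5)·(19/3) = 289/3.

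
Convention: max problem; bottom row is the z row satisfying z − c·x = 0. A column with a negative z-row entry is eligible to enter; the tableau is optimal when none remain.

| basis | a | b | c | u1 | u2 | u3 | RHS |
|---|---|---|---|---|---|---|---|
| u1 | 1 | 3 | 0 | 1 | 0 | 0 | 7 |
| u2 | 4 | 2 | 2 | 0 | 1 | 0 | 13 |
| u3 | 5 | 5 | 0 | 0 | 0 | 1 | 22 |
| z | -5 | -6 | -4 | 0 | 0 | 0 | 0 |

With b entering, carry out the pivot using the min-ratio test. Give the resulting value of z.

14

Ratio test on column b — row 1: 7/3 = 7/3; row 2: 13/2 = 13/2; row 3: 22/5 = 22/5. Minimum is 7/3 at row 1 (u1 leaves); pivot element 3.
Pivot on row 1; the z-row RHS becomes 0 − (-6)·(7/3) = 14.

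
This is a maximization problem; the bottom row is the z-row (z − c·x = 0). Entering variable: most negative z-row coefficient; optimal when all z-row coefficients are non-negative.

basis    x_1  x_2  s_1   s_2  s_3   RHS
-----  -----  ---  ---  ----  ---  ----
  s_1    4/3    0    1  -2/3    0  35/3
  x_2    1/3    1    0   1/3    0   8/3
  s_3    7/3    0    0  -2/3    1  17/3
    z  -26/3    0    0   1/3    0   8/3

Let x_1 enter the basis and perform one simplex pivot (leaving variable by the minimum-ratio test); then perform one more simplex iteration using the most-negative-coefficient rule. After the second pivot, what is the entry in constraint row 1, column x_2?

2/3

Ratio test on column x_1 — row 1: (35/3)/(4/3) = 35/4; row 2: (8/3)/(1/3) = 8; row 3: (17/3)/(7/3) = 17/7. Minimum is 17/7 at row 3 (s_3 leaves); pivot element 7/3.
Divide row 3 by 7/3; eliminate column x_1 from the other rows.
Second iteration: most negative z-row entry is -15/7 in column s_2, so s_2 enters.
Ratio test on column s_2 — row 1: entry -2/7 ≤ 0; row 2: (13/7)/(3/7) = 13/3; row 3: entry -2/7 ≤ 0. Minimum is 13/3 at row 2 (x_2 leaves); pivot element 3/7.
Divide row 2 by 3/7; eliminate column s_2 from the other rows.
After both pivots, the entry at constraint row 1, column x_2 is 2/3.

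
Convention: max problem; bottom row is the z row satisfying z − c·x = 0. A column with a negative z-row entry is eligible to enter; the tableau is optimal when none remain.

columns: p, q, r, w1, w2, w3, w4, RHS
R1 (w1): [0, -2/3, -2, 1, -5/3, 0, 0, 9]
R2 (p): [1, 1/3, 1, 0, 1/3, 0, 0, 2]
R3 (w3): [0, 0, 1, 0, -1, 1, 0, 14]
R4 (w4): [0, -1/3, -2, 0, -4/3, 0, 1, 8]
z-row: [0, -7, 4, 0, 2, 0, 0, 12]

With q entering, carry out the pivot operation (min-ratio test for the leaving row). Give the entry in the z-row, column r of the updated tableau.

Ratio test on column q — row 1: entry -2/3 ≤ 0; row 2: 2/(1/3) = 6; row 3: entry 0 ≤ 0; row 4: entry -1/3 ≤ 0. Minimum is 6 at row 2 (p leaves); pivot element 1/3.
Divide row 2 by 1/3; eliminate column q from the other rows.
z-row update in column r: 4 − (-7)·3 = 25.

25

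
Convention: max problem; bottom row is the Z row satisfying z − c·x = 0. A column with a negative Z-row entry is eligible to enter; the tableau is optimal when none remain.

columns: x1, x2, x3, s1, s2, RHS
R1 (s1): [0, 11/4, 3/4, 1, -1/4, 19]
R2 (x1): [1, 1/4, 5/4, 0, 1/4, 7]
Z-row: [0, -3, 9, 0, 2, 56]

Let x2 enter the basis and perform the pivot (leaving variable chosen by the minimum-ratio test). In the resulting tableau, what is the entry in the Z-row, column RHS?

Ratio test on column x2 — row 1: 19/(11/4) = 76/11; row 2: 7/(1/4) = 28. Minimum is 76/11 at row 1 (s1 leaves); pivot element 11/4.
Divide row 1 by 11/4; eliminate column x2 from the other rows.
Z-row update in column RHS: 56 − (-3)·(76/11) = 844/11.

844/11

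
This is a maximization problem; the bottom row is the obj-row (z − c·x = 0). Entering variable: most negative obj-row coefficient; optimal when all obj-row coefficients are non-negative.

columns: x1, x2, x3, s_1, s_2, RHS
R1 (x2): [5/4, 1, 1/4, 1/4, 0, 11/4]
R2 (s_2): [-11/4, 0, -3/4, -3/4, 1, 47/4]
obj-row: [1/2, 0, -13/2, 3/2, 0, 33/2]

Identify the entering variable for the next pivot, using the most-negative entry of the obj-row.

x3

Negative obj-row entries: x3: -13/2.
The most negative is -13/2 in column x3, so x3 enters.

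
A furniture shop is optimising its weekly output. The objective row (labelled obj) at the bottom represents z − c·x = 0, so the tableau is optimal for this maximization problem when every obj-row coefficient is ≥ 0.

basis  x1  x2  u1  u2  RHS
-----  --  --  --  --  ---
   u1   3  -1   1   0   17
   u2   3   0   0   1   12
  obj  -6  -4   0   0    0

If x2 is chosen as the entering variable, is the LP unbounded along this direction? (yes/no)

yes

Every constraint-row entry in column x2 is ≤ 0, so increasing x2 is unbounded.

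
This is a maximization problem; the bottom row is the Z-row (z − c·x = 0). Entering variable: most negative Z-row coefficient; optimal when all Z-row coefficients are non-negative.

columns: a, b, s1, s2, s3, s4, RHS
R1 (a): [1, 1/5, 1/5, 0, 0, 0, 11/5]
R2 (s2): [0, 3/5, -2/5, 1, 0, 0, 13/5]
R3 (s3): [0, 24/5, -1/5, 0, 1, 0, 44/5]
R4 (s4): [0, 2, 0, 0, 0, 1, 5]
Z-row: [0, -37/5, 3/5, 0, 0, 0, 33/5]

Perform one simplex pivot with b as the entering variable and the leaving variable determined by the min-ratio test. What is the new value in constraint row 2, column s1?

Ratio test on column b — row 1: (11/5)/(1/5) = 11; row 2: (13/5)/(3/5) = 13/3; row 3: (44/5)/(24/5) = 11/6; row 4: 5/2 = 5/2. Minimum is 11/6 at row 3 (s3 leaves); pivot element 24/5.
Divide row 3 by 24/5; eliminate column b from the other rows.
Row 2 update in column s1: -2/5 − (3/5)·(-1/24) = -3/8.

-3/8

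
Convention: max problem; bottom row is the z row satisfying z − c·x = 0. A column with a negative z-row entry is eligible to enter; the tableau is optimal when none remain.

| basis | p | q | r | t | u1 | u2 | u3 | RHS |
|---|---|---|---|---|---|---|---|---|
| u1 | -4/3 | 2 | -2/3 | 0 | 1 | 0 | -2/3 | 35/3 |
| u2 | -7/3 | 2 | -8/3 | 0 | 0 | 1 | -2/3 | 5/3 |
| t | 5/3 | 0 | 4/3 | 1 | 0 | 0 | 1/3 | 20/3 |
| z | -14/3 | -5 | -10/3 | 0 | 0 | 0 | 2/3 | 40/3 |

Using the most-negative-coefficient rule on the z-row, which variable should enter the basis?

q

Negative z-row entries: p: -14/3, q: -5, r: -10/3.
The most negative is -5 in column q, so q enters.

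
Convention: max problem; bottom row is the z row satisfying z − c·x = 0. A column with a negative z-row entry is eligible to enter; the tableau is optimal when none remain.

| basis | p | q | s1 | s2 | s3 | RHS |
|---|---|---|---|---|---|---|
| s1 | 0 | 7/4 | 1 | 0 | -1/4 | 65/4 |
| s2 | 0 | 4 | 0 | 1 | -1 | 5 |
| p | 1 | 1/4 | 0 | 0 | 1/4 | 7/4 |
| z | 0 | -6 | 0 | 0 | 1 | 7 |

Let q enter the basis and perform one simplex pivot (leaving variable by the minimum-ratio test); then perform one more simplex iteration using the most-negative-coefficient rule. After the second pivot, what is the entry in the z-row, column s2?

7/5

Ratio test on column q — row 1: (65/4)/(7/4) = 65/7; row 2: 5/4 = 5/4; row 3: (7/4)/(1/4) = 7. Minimum is 5/4 at row 2 (s2 leaves); pivot element 4.
Divide row 2 by 4; eliminate column q from the other rows.
Second iteration: most negative z-row entry is -1/2 in column s3, so s3 enters.
Ratio test on column s3 — row 1: (225/16)/(3/16) = 75; row 2: entry -1/4 ≤ 0; row 3: (23/16)/(5/16) = 23/5. Minimum is 23/5 at row 3 (p leaves); pivot element 5/16.
Divide row 3 by 5/16; eliminate column s3 from the other rows.
After both pivots, the entry at the z-row, column s2 is 7/5.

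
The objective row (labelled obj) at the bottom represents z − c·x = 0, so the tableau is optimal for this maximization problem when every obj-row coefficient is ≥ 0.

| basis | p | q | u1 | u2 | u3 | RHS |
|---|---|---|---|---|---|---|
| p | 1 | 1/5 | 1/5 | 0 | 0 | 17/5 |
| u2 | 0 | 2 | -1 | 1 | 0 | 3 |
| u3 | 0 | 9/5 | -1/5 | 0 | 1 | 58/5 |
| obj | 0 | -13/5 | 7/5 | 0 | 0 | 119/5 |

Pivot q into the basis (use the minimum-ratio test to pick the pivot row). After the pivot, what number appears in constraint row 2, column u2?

Ratio test on column q — row 1: (17/5)/(1/5) = 17; row 2: 3/2 = 3/2; row 3: (58/5)/(9/5) = 58/9. Minimum is 3/2 at row 2 (u2 leaves); pivot element 2.
Divide row 2 by 2; eliminate column q from the other rows.
In the new row 2, the u2 entry is the old entry divided by the pivot: 1/2 = 1/2.

1/2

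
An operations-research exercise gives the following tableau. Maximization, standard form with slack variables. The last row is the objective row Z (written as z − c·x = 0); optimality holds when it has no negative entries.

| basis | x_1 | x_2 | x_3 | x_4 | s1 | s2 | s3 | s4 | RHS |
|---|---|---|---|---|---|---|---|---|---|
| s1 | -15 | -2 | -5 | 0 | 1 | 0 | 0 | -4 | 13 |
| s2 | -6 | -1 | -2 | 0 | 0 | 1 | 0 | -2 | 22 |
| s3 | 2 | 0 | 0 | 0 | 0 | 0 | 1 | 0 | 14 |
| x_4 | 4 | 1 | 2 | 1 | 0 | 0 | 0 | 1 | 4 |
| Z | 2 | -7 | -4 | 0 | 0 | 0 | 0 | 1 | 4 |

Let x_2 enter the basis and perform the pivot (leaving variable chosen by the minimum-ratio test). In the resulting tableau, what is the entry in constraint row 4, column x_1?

4

Ratio test on column x_2 — row 1: entry -2 ≤ 0; row 2: entry -1 ≤ 0; row 3: entry 0 ≤ 0; row 4: 4/1 = 4. Minimum is 4 at row 4 (x_4 leaves); pivot element 1.
Divide row 4 by 1; eliminate column x_2 from the other rows.
In the new row 4, the x_1 entry is the old entry divided by the pivot: 4/1 = 4.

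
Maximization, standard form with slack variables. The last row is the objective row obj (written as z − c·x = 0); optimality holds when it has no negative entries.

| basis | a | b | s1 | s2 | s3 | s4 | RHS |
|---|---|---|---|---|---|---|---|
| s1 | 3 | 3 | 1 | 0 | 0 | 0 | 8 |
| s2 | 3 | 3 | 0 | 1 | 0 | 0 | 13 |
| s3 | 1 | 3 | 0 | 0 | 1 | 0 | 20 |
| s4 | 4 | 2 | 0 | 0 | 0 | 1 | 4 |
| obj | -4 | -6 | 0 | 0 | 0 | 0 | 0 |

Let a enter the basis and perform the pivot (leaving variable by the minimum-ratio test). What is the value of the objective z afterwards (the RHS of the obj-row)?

Ratio test on column a — row 1: 8/3 = 8/3; row 2: 13/3 = 13/3; row 3: 20/1 = 20; row 4: 4/4 = 1. Minimum is 1 at row 4 (s4 leaves); pivot element 4.
Pivot on row 4; the obj-row RHS becomes 0 − (-4)·1 = 4.

4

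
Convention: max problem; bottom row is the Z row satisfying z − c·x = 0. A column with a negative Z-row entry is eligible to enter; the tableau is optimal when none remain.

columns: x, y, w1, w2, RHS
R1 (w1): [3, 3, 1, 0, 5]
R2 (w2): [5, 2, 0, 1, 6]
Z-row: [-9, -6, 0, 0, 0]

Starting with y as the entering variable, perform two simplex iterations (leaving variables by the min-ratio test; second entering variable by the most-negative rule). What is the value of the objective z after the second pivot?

Ratio test on column y — row 1: 5/3 = 5/3; row 2: 6/2 = 3. Minimum is 5/3 at row 1 (w1 leaves); pivot element 3.
Pivot on row 1; the Z-row RHS becomes 0 − (-6)·(5/3) = 10.
Next entering variable (most negative Z-row entry -3): x.
Ratio test on column x — row 1: (5/3)/1 = 5/3; row 2: (8/3)/3 = 8/9. Minimum is 8/9 at row 2 (w2 leaves); pivot element 3.
After the second pivot the Z-row RHS is 10 − (-3)·(8/9) = 38/3.

38/3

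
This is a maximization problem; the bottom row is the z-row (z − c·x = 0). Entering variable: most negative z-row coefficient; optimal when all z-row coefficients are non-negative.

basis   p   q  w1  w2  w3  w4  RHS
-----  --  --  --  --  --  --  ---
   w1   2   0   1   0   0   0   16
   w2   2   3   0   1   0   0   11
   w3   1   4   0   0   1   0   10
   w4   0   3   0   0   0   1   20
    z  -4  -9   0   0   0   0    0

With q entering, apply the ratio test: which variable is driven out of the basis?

w3

Column q entries and ratios — w1: 0 ≤ 0, skip; w2: 11/3 = 11/3; w3: 10/4 = 5/2; w4: 20/3 = 20/3.
Smallest ratio is 5/2 in the row of w3, so w3 leaves.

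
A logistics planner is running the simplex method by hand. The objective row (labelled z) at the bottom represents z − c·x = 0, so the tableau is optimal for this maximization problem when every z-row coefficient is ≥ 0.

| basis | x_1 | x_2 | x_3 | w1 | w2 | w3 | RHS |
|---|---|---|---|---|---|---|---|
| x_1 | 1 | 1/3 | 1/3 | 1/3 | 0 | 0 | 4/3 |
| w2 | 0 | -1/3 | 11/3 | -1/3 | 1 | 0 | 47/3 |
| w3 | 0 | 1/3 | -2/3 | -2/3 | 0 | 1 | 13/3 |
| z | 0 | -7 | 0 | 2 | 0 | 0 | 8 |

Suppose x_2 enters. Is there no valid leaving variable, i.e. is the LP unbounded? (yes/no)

Column x_2 has positive entries in row(s) 1, 3, so the ratio test bounds it — not unbounded.

no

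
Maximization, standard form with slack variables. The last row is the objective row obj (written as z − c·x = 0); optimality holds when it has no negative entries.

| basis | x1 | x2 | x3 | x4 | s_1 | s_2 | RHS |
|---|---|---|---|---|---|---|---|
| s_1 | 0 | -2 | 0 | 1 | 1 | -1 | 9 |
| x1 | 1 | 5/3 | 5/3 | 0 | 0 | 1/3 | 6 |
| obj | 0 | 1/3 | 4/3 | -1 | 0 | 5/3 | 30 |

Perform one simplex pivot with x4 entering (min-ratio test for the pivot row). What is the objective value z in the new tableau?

Ratio test on column x4 — row 1: 9/1 = 9; row 2: entry 0 ≤ 0. Minimum is 9 at row 1 (s_1 leaves); pivot element 1.
Pivot on row 1; the obj-row RHS becomes 30 − (-1)·9 = 39.

39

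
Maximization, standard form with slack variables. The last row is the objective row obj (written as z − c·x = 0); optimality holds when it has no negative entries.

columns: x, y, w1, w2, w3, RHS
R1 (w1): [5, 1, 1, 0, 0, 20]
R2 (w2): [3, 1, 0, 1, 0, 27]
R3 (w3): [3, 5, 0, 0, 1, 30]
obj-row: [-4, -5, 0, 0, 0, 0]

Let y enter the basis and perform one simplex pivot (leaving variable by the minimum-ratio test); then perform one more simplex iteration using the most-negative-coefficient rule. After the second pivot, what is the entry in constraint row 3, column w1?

Ratio test on column y — row 1: 20/1 = 20; row 2: 27/1 = 27; row 3: 30/5 = 6. Minimum is 6 at row 3 (w3 leaves); pivot element 5.
Divide row 3 by 5; eliminate column y from the other rows.
Second iteration: most negative obj-row entry is -1 in column x, so x enters.
Ratio test on column x — row 1: 14/(22/5) = 35/11; row 2: 21/(12/5) = 35/4; row 3: 6/(3/5) = 10. Minimum is 35/11 at row 1 (w1 leaves); pivot element 22/5.
Divide row 1 by 22/5; eliminate column x from the other rows.
After both pivots, the entry at constraint row 3, column w1 is -3/22.

-3/22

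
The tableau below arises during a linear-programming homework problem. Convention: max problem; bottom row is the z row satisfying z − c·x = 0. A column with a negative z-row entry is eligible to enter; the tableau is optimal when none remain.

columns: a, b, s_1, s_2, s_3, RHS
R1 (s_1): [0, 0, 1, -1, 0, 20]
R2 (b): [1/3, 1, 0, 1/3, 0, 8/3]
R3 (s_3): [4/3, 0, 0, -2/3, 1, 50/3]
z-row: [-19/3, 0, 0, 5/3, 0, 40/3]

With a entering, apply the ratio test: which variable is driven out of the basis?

Column a entries and ratios — s_1: 0 ≤ 0, skip; b: (8/3)/(1/3) = 8; s_3: (50/3)/(4/3) = 25/2.
Smallest ratio is 8 in the row of b, so b leaves.

b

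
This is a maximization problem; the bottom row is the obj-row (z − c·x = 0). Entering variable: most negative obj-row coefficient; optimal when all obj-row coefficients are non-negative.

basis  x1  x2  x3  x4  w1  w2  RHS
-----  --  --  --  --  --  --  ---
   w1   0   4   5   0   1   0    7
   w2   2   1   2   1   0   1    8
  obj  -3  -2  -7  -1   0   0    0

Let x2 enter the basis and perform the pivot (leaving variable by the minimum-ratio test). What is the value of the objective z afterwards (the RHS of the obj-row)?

7/2

Ratio test on column x2 — row 1: 7/4 = 7/4; row 2: 8/1 = 8. Minimum is 7/4 at row 1 (w1 leaves); pivot element 4.
Pivot on row 1; the obj-row RHS becomes 0 − (-2)·(7/4) = 7/2.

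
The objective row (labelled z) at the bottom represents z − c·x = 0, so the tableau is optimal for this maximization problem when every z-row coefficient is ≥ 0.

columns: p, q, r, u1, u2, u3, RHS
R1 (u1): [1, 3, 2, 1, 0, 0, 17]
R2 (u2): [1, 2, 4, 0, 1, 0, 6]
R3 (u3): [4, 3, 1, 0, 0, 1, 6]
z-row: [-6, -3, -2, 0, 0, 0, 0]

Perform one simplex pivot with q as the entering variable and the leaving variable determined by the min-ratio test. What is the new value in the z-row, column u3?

1

Ratio test on column q — row 1: 17/3 = 17/3; row 2: 6/2 = 3; row 3: 6/3 = 2. Minimum is 2 at row 3 (u3 leaves); pivot element 3.
Divide row 3 by 3; eliminate column q from the other rows.
z-row update in column u3: 0 − (-3)·(1/3) = 1.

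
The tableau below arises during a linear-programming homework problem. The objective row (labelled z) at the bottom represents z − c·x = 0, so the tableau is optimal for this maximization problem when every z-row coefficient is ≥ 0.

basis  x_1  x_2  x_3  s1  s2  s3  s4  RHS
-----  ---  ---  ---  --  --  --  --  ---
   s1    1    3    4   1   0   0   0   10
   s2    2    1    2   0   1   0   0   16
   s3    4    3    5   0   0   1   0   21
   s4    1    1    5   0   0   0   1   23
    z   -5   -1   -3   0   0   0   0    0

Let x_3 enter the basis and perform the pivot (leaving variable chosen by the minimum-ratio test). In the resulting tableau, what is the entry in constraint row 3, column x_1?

11/4

Ratio test on column x_3 — row 1: 10/4 = 5/2; row 2: 16/2 = 8; row 3: 21/5 = 21/5; row 4: 23/5 = 23/5. Minimum is 5/2 at row 1 (s1 leaves); pivot element 4.
Divide row 1 by 4; eliminate column x_3 from the other rows.
Row 3 update in column x_1: 4 − 5·(1/4) = 11/4.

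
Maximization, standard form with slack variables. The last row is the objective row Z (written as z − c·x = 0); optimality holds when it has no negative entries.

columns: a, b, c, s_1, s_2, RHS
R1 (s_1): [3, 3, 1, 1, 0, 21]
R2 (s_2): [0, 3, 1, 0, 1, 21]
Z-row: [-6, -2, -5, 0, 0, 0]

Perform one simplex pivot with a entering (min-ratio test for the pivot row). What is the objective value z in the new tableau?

42

Ratio test on column a — row 1: 21/3 = 7; row 2: entry 0 ≤ 0. Minimum is 7 at row 1 (s_1 leaves); pivot element 3.
Pivot on row 1; the Z-row RHS becomes 0 − (-6)·7 = 42.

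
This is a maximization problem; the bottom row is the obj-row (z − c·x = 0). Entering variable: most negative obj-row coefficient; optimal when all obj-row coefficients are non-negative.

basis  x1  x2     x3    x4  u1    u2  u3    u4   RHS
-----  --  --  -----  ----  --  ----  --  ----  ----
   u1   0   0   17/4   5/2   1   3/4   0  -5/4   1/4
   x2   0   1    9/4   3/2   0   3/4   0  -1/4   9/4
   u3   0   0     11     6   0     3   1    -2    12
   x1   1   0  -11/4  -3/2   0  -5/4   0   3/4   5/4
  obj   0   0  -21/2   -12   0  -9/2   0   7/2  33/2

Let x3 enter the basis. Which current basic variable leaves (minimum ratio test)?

Column x3 entries and ratios — u1: (1/4)/(17/4) = 1/17; x2: (9/4)/(9/4) = 1; u3: 12/11 = 12/11; x1: -11/4 ≤ 0, skip.
Smallest ratio is 1/17 in the row of u1, so u1 leaves.

u1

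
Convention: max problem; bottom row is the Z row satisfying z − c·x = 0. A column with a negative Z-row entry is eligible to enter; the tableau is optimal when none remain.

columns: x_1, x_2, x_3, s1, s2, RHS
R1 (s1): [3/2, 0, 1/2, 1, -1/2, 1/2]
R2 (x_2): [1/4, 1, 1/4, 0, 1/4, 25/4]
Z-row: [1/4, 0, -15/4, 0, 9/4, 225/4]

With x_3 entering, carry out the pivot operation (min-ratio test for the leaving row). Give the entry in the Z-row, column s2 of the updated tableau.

Ratio test on column x_3 — row 1: (1/2)/(1/2) = 1; row 2: (25/4)/(1/4) = 25. Minimum is 1 at row 1 (s1 leaves); pivot element 1/2.
Divide row 1 by 1/2; eliminate column x_3 from the other rows.
Z-row update in column s2: 9/4 − (-15/4)·(-1) = -3/2.

-3/2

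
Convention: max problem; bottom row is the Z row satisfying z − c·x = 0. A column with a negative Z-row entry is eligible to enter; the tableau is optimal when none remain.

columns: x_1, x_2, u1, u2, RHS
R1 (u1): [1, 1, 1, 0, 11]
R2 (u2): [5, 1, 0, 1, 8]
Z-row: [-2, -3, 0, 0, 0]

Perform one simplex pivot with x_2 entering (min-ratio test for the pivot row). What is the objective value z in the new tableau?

Ratio test on column x_2 — row 1: 11/1 = 11; row 2: 8/1 = 8. Minimum is 8 at row 2 (u2 leaves); pivot element 1.
Pivot on row 2; the Z-row RHS becomes 0 − (-3)·8 = 24.

24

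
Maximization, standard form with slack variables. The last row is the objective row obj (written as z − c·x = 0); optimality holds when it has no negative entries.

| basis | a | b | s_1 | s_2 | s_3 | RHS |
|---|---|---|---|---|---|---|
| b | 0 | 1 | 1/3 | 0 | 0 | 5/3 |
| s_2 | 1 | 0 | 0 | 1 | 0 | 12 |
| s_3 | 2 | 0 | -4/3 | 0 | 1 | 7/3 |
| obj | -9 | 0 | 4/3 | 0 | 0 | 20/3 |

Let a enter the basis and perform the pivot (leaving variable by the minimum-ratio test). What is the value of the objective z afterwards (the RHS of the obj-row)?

Ratio test on column a — row 1: entry 0 ≤ 0; row 2: 12/1 = 12; row 3: (7/3)/2 = 7/6. Minimum is 7/6 at row 3 (s_3 leaves); pivot element 2.
Pivot on row 3; the obj-row RHS becomes 20/3 − (-9)·(7/6) = 103/6.

103/6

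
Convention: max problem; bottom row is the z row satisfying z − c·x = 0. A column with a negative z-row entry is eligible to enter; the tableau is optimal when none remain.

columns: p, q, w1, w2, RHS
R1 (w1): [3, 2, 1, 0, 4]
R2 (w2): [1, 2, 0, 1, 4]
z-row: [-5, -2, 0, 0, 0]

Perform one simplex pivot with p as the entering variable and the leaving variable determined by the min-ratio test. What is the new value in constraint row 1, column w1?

1/3

Ratio test on column p — row 1: 4/3 = 4/3; row 2: 4/1 = 4. Minimum is 4/3 at row 1 (w1 leaves); pivot element 3.
Divide row 1 by 3; eliminate column p from the other rows.
In the new row 1, the w1 entry is the old entry divided by the pivot: 1/3 = 1/3.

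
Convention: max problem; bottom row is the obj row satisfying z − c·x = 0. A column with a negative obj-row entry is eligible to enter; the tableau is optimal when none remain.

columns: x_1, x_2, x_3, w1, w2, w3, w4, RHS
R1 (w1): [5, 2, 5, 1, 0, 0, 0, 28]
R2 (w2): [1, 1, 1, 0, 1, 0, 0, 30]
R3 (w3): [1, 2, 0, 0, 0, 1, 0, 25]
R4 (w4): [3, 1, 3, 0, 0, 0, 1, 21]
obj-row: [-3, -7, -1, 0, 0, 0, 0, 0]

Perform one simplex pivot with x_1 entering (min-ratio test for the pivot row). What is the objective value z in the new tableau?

84/5

Ratio test on column x_1 — row 1: 28/5 = 28/5; row 2: 30/1 = 30; row 3: 25/1 = 25; row 4: 21/3 = 7. Minimum is 28/5 at row 1 (w1 leaves); pivot element 5.
Pivot on row 1; the obj-row RHS becomes 0 − (-3)·(28/5) = 84/5.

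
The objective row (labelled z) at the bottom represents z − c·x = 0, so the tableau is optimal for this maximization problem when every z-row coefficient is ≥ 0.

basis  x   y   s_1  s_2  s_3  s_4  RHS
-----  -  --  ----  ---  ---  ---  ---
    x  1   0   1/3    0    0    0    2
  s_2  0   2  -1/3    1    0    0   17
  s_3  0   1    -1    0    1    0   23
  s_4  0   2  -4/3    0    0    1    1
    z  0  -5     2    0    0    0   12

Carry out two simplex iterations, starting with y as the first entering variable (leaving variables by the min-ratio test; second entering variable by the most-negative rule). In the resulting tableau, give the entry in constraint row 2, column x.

-3

Ratio test on column y — row 1: entry 0 ≤ 0; row 2: 17/2 = 17/2; row 3: 23/1 = 23; row 4: 1/2 = 1/2. Minimum is 1/2 at row 4 (s_4 leaves); pivot element 2.
Divide row 4 by 2; eliminate column y from the other rows.
Second iteration: most negative z-row entry is -4/3 in column s_1, so s_1 enters.
Ratio test on column s_1 — row 1: 2/(1/3) = 6; row 2: 16/1 = 16; row 3: entry -1/3 ≤ 0; row 4: entry -2/3 ≤ 0. Minimum is 6 at row 1 (x leaves); pivot element 1/3.
Divide row 1 by 1/3; eliminate column s_1 from the other rows.
After both pivots, the entry at constraint row 2, column x is -3.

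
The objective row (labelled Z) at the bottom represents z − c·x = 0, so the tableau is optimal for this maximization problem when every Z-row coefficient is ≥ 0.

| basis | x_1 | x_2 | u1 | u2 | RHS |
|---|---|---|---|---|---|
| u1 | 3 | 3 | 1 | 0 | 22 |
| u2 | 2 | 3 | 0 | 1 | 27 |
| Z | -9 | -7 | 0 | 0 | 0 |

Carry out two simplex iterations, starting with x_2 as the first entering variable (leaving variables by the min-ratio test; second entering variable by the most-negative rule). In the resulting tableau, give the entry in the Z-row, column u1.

Ratio test on column x_2 — row 1: 22/3 = 22/3; row 2: 27/3 = 9. Minimum is 22/3 at row 1 (u1 leaves); pivot element 3.
Divide row 1 by 3; eliminate column x_2 from the other rows.
Second iteration: most negative Z-row entry is -2 in column x_1, so x_1 enters.
Ratio test on column x_1 — row 1: (22/3)/1 = 22/3; row 2: entry -1 ≤ 0. Minimum is 22/3 at row 1 (x_2 leaves); pivot element 1.
Divide row 1 by 1; eliminate column x_1 from the other rows.
After both pivots, the entry at the Z-row, column u1 is 3.

3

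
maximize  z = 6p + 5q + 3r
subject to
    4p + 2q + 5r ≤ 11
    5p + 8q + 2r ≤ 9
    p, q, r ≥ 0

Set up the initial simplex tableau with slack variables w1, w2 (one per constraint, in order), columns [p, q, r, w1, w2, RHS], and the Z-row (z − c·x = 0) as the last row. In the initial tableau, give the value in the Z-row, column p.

The Z-row carries the negated objective coefficients: the p entry is -6.

-6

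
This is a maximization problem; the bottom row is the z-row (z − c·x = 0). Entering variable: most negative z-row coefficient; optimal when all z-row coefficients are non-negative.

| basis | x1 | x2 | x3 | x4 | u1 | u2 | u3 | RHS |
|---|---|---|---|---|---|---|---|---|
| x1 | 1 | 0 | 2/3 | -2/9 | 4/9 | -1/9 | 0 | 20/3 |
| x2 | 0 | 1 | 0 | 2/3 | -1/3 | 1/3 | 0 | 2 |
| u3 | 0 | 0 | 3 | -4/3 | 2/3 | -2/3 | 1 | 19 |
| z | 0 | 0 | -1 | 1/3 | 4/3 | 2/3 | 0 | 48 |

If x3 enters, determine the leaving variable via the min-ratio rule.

Column x3 entries and ratios — x1: (20/3)/(2/3) = 10; x2: 0 ≤ 0, skip; u3: 19/3 = 19/3.
Smallest ratio is 19/3 in the row of u3, so u3 leaves.

u3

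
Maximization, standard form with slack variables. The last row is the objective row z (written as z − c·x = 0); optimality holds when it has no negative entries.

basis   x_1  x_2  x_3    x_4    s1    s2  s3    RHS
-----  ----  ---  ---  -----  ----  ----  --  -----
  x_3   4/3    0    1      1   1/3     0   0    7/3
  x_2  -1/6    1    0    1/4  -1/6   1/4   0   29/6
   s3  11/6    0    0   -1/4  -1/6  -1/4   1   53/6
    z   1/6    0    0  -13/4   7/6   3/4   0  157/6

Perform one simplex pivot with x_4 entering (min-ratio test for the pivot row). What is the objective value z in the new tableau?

Ratio test on column x_4 — row 1: (7/3)/1 = 7/3; row 2: (29/6)/(1/4) = 58/3; row 3: entry -1/4 ≤ 0. Minimum is 7/3 at row 1 (x_3 leaves); pivot element 1.
Pivot on row 1; the z-row RHS becomes 157/6 − (-13/4)·(7/3) = 135/4.

135/4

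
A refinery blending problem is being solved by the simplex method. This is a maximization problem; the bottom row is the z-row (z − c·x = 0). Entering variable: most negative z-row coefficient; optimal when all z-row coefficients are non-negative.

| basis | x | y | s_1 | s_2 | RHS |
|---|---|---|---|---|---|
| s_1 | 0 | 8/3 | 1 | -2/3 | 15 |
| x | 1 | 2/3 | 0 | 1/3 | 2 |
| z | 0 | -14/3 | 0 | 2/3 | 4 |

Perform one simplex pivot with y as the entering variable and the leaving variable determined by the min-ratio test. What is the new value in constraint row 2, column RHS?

3

Ratio test on column y — row 1: 15/(8/3) = 45/8; row 2: 2/(2/3) = 3. Minimum is 3 at row 2 (x leaves); pivot element 2/3.
Divide row 2 by 2/3; eliminate column y from the other rows.
In the new row 2, the RHS entry is the old entry divided by the pivot: 2/(2/3) = 3.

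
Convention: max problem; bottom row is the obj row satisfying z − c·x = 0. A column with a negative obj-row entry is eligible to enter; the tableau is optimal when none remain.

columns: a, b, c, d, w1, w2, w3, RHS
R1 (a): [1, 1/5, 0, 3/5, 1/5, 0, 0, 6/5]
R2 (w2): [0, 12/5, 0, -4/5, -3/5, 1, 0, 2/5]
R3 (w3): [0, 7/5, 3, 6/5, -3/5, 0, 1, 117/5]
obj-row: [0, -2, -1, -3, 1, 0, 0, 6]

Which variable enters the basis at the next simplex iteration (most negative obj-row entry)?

d

Negative obj-row entries: b: -2, c: -1, d: -3.
The most negative is -3 in column d, so d enters.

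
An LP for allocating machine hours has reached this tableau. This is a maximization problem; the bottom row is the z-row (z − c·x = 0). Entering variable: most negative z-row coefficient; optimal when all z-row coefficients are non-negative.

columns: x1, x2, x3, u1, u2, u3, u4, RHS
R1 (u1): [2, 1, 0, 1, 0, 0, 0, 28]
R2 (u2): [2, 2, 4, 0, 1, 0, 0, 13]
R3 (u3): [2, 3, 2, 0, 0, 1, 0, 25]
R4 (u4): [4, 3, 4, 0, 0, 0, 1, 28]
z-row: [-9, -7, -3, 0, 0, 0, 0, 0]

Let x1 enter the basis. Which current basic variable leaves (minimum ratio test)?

u2

Column x1 entries and ratios — u1: 28/2 = 14; u2: 13/2 = 13/2; u3: 25/2 = 25/2; u4: 28/4 = 7.
Smallest ratio is 13/2 in the row of u2, so u2 leaves.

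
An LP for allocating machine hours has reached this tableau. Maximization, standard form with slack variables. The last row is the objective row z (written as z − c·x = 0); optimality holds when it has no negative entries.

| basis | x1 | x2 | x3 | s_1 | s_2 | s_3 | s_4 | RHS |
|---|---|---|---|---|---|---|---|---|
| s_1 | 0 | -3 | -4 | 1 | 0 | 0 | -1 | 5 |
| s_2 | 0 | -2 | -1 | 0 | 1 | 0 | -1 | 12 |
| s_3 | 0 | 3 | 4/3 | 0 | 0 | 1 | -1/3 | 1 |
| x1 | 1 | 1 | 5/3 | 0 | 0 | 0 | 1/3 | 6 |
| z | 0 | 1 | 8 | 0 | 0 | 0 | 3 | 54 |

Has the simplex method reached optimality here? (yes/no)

Every z-row coefficient is ≥ 0, so the tableau is optimal.

yes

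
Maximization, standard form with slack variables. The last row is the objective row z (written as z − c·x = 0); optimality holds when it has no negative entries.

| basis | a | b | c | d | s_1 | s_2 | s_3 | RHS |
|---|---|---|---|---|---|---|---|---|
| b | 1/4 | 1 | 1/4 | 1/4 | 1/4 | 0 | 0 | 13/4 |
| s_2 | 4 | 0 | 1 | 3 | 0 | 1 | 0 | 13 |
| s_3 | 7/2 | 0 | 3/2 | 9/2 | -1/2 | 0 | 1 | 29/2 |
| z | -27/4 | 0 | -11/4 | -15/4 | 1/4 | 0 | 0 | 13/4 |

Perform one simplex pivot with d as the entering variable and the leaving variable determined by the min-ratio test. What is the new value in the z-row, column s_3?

Ratio test on column d — row 1: (13/4)/(1/4) = 13; row 2: 13/3 = 13/3; row 3: (29/2)/(9/2) = 29/9. Minimum is 29/9 at row 3 (s_3 leaves); pivot element 9/2.
Divide row 3 by 9/2; eliminate column d from the other rows.
z-row update in column s_3: 0 − (-15/4)·(2/9) = 5/6.

5/6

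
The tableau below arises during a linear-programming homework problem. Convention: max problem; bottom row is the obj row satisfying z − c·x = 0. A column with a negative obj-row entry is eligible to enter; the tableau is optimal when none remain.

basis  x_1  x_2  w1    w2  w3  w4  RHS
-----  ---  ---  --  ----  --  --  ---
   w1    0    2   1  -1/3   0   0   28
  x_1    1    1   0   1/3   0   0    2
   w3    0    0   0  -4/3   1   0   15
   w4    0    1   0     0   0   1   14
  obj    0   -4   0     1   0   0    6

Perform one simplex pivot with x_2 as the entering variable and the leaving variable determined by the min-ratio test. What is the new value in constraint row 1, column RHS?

24

Ratio test on column x_2 — row 1: 28/2 = 14; row 2: 2/1 = 2; row 3: entry 0 ≤ 0; row 4: 14/1 = 14. Minimum is 2 at row 2 (x_1 leaves); pivot element 1.
Divide row 2 by 1; eliminate column x_2 from the other rows.
Row 1 update in column RHS: 28 − 2·2 = 24.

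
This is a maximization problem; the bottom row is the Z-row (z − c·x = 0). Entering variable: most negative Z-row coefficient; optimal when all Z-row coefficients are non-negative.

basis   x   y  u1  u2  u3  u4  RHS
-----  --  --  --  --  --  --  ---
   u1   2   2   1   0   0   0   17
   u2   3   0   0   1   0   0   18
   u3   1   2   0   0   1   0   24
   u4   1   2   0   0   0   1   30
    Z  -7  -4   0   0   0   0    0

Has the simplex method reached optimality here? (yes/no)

no

The Z-row has a negative entry -7 in column x, so it is not optimal.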